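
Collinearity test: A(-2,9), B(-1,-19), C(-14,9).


-2*(-19-9) - 1*(9-9) - 14*(9+ 19)
= 56 + 0 - 392 = -336

No, not collinear (determinant = -336)


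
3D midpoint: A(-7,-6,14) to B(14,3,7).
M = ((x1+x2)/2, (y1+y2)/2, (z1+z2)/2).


Mx = (-7+14)/2 = 3.5000
My = (-6+3)/2 = -1.5000
Mz = (14+7)/2 = 10.5000

M = (3.5000, -1.5000, 10.5000)


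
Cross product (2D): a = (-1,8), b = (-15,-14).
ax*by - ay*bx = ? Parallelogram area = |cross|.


cross = -1*(-14) - 8*(-15) = 14 + 120 = 134
Parallelogram area = |134| = 134

cross = 134, parallelogram area = 134


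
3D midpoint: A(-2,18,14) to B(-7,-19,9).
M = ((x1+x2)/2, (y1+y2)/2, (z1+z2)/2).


Mx = (-2- 7)/2 = -4.5000
My = (18- 19)/2 = -0.5000
Mz = (14+9)/2 = 11.5000

M = (-4.5000, -0.5000, 11.5000)


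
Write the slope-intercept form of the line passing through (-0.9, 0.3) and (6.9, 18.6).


m = (18.3)/(7.8) = 2.3462
b = y1 - m*x1 = 0.3 - (18.3*(-0.9))/(7.8) = 0.3 + 2.1115 = 2.4115

y = 2.3462x + 2.4115


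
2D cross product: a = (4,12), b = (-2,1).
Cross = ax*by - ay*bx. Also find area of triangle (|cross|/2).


cross = 4*1 - 12*(-2) = 4 + 24 = 28
Triangle area = |28|/2 = 28/2 = 14.0000

cross = 28, triangle area = 14.0000


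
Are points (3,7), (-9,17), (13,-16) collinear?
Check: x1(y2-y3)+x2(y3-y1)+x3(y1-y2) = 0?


3*(17+ 16) - 9*(-16-7) + 13*(7-17)
= 99 + 207 - 130 = 176

No, not collinear (determinant = 176)


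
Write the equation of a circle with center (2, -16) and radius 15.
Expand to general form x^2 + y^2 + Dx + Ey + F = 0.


(x-2)^2 + (y+ 16)^2 = 15^2
D = -2h = -4, E = -2k = 32
F = h^2+k^2-r^2 = 4+256-225 = 35

x^2 + y^2 - 4x + 32y + 35 = 0


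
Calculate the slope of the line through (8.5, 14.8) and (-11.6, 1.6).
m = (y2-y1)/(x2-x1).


dy = 1.6 - 14.8 = -13.2
dx = -11.6 - 8.5 = -20.1
m = -13.2/(-20.1) = 0.6567

m = 0.6567


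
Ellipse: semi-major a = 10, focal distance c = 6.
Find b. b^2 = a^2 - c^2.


b^2 = 10^2 - (6)^2 = 100 - 36 = 64
b = sqrt(64) = 8

b = 8


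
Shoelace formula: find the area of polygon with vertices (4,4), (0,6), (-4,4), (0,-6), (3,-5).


sum(xi*y_{i+1}) = 4*6 + 0*4 - 4*(-6) + 0*(-5) + 3*4 = 60
sum(yi*x_{i+1}) = 4*0 + 6*(-4) + 4*0 - 6*3 - 5*4 = -62
Area = |60 + 62|/2 = 122/2 = 61.0000

61.0000 sq units


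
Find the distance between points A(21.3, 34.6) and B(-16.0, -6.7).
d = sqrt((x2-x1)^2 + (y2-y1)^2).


dx = -16.0 - 21.3 = -37.3
dy = -6.7 - 34.6 = -41.3
d = sqrt(1391.29 + 1705.69) = sqrt(3096.98) = 55.6505

55.6505


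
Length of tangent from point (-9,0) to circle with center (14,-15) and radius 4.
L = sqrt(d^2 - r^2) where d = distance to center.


d = sqrt((-9-14)^2 + (0+ 15)^2) = sqrt(529+225) = 27.4591
L = sqrt(754.0000 - 16) = sqrt(738.0000) = 27.1662

27.1662


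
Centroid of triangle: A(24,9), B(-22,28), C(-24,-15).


Gx = (24- 22- 24)/3 = -22/3 = -7.3333
Gy = (9+28- 15)/3 = 22/3 = 7.3333

G = (-7.3333, 7.3333)


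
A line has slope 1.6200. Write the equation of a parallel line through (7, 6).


Parallel lines have equal slopes.
m2 = 1.6200
b2 = 6 - 1.6200*7 = -5.3400

y = 1.6200x - 5.3400


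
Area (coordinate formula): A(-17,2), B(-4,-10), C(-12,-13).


-17*(-10+ 13) = -51
-4*(-13-2) = 60
-12*(2+ 10) = -144
sum = -135
Area = |-135|/2 = 67.5000

67.5000 sq units


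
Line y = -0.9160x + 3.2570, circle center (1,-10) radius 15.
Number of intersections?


Substitute y = -0.9160x + 3.2570: (x-1)^2 + (-0.9160x+3.2570+ 10)^2 = 225
Expand to Ax^2 + Bx + C = 0, where b-k = 13.257
A = 1+m^2 = 1.839056
B = 2(m(b-k) - h) = 2(-0.9160*13.257 - 1) = -26.286824
C = h^2 + (b-k)^2 - r^2 = 1 + 175.748049 - 225 = -48.251951
disc = B^2-4AC = 690.9971 + 354.9522 = 1045.9493
disc > 0

2 intersection points


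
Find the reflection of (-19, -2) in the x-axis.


Reflection rule for x-axis: (x, -y)
(-19, -2) -> (-19, 2)

(-19, 2)


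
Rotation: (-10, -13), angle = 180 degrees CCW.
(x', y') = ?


cos(180) = -1, sin(180) = 0
x' = -10*(-1) + 13*0 = 10
y' = -10*0 - 13*(-1) = 13

(10, 13)


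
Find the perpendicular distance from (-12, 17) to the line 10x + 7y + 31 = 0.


|10*(-12) + 7*17 + 31| = |30| = 30
sqrt(100 + 49) = sqrt(149) = 12.2066
d = 30/sqrt(149) = 2.4577

2.4577


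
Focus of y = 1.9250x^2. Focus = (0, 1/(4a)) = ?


a = 1.9250
4a = 7.7000
focus = (0, 1/7.7000) = (0, 0.1299)

Focus = (0, 0.1299)


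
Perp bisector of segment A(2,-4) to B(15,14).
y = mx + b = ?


Midpoint = (8.5, 5)
Slope of AB = dy/dx = 18/13 = 1.3846
Perp slope = -dx/dy = -13/18 = -0.7222
b = My - (perp slope)*Mx = 5 + (13*8.5)/18 = 5 + 6.1389 = 11.1389

y = -0.7222x + 11.1389


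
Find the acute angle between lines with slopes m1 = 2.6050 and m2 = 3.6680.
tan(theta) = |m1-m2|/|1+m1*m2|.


m1-m2 = -1.063
1+m1*m2 = 10.55514
tan(theta) = |-1.063/10.55514| = 0.100709
theta = arctan(|-1.063/10.55514|) = 5.7508 degrees (acute angle)

5.7508 degrees


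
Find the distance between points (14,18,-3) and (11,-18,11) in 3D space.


dx=-3, dy=-36, dz=14
d = sqrt(9+1296+196) = sqrt(1501) = 38.7427

38.7427


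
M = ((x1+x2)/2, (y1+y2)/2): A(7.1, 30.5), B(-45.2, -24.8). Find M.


Mx = (7.1 - 45.2)/2 = -38.1/2 = -19.0500
My = (30.5 - 24.8)/2 = 5.7/2 = 2.8500

(-19.0500, 2.8500)


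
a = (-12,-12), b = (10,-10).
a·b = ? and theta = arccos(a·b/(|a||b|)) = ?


a·b = -12*10 - 12*(-10) = -120 + 120 = 0
|a| = sqrt(144+144) = 16.9706
|b| = sqrt(100+100) = 14.1421
cos(theta) = 0/(sqrt(288)*sqrt(200)) = 0/sqrt(57600) = 0
theta = arccos(0/sqrt(57600)) = 90.0000 degrees

a·b = 0, theta = 90.0000 deg


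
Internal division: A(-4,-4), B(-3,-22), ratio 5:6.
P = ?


Px = (5*(-3) + 6*(-4))/11 = -39/11 = -3.5455
Py = (5*(-22) + 6*(-4))/11 = -134/11 = -12.1818

P = (-3.5455, -12.1818)


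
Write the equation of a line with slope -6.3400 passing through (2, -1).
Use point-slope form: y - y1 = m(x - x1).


y + 1 = -6.3400(x - 2)
y = -6.3400x - 1 + 6.3400*2
y = -6.3400x + 11.6800

y = -6.3400x + 11.6800


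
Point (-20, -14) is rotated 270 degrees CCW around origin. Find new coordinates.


cos(270) = 0, sin(270) = -1
x' = -20*0 + 14*(-1) = -14
y' = -20*(-1) - 14*0 = 20

(-14, 20)


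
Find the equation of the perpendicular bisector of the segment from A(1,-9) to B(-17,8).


Midpoint = (-8, -0.5)
Slope of AB = dy/dx = 17/(-18) = -0.9444
Perp slope = -dx/dy = 18/17 = 1.0588
b = My - (perp slope)*Mx = -0.5 + (-18*(-8))/17 = -0.5 + 8.4706 = 7.9706

y = 1.0588x + 7.9706


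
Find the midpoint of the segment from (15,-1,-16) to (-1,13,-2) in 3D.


Mx = (15- 1)/2 = 7.0000
My = (-1+13)/2 = 6.0000
Mz = (-16- 2)/2 = -9.0000

M = (7.0000, 6.0000, -9.0000)


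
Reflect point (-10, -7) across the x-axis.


Reflection rule for x-axis: (x, -y)
(-10, -7) -> (-10, 7)

(-10, 7)


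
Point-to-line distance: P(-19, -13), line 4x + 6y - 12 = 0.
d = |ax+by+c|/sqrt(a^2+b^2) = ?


|4*(-19) + 6*(-13) - 12| = |-166| = 166
sqrt(16 + 36) = sqrt(52) = 7.2111
d = 166/sqrt(52) = 23.0201

23.0201


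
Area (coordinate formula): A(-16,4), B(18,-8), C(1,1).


-16*(-8-1) = 144
18*(1-4) = -54
1*(4+ 8) = 12
sum = 102
Area = |102|/2 = 51.0000

51.0000 sq units


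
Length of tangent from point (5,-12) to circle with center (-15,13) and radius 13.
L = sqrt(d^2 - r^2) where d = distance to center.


d = sqrt((5+ 15)^2 + (-12-13)^2) = sqrt(400+625) = 32.0156
L = sqrt(1025.0000 - 169) = sqrt(856.0000) = 29.2575

29.2575


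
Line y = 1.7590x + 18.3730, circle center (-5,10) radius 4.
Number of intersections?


Substitute y = 1.7590x + 18.3730: (x+ 5)^2 + (1.7590x+18.3730-10)^2 = 16
Expand to Ax^2 + Bx + C = 0, where b-k = 8.373
A = 1+m^2 = 4.094081
B = 2(m(b-k) - h) = 2(1.7590*8.373 + 5) = 39.456214
C = h^2 + (b-k)^2 - r^2 = 25 + 70.107129 - 16 = 79.107129
disc = B^2-4AC = 1556.7928 - 1295.4840 = 261.3088
disc > 0

2 intersection points


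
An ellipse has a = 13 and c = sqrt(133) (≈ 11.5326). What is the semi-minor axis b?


b^2 = 13^2 - (sqrt(133))^2 = 169 - 133 = 36
b = sqrt(36) = 6

b = 6


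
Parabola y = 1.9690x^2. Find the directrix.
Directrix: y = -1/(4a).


a = 1.9690
1/(4a) = 0.1270
directrix: y = -0.1270 = -0.1270

y = -0.1270


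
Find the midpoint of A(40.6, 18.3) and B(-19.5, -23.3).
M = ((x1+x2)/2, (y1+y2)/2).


Mx = (40.6 - 19.5)/2 = 21.1/2 = 10.5500
My = (18.3 - 23.3)/2 = -5.0/2 = -2.5000

(10.5500, -2.5000)


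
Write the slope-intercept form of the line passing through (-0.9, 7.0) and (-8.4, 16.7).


m = (9.7)/(-7.5) = -1.2933
b = y1 - m*x1 = 7.0 - (9.7*(-0.9))/(-7.5) = 7.0 - 1.1640 = 5.8360

y = -1.2933x + 5.8360


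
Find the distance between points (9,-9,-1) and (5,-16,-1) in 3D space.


dx=-4, dy=-7, dz=0
d = sqrt(16+49+0) = sqrt(65) = 8.0623

8.0623


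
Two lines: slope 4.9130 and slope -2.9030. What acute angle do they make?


m1-m2 = 7.816
1+m1*m2 = -13.262439
tan(theta) = |7.816/(-13.262439)| = 0.589334
theta = arctan(|7.816/(-13.262439)|) = 30.5123 degrees (acute angle)

30.5123 degrees


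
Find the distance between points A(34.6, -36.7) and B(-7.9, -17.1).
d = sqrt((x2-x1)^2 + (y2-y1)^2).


dx = -7.9 - 34.6 = -42.5
dy = -17.1 + 36.7 = 19.6
d = sqrt(1806.25 + 384.16) = sqrt(2190.41) = 46.8018

46.8018


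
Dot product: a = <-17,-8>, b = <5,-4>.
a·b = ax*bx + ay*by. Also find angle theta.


a·b = -17*5 - 8*(-4) = -85 + 32 = -53
|a| = sqrt(289+64) = 18.7883
|b| = sqrt(25+16) = 6.4031
cos(theta) = -53/(sqrt(353)*sqrt(41)) = -53/sqrt(14473) = -0.440551
theta = arccos(-53/sqrt(14473)) = 116.1391 degrees

a·b = -53, theta = 116.1391 deg


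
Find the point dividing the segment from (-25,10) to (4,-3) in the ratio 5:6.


Px = (5*4 + 6*(-25))/11 = -130/11 = -11.8182
Py = (5*(-3) + 6*10)/11 = 45/11 = 4.0909

P = (-11.8182, 4.0909)


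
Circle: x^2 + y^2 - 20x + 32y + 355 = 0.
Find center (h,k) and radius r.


h = -D/2 = 20/2 = 10
k = -E/2 = -32/2 = -16
r^2 = h^2 + k^2 - F = 100 + 256 - 355 = 1
r = 1

Center (10, -16), radius = 1


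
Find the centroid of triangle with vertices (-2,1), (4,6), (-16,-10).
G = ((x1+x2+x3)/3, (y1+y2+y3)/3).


Gx = (-2+4- 16)/3 = -14/3 = -4.6667
Gy = (1+6- 10)/3 = -3/3 = -1.0000

G = (-4.6667, -1.0000)


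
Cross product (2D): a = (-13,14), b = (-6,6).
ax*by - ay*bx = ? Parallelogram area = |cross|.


cross = -13*6 - 14*(-6) = -78 + 84 = 6
Parallelogram area = |6| = 6

cross = 6, parallelogram area = 6


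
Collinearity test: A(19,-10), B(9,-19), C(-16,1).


19*(-19-1) + 9*(1+ 10) - 16*(-10+ 19)
= -380 + 99 - 144 = -425

No, not collinear (determinant = -425)


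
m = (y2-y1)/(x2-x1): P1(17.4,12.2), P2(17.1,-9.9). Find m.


dy = -9.9 - 12.2 = -22.1
dx = 17.1 - 17.4 = -0.3
m = -22.1/(-0.3) = 73.6667

m = 73.6667


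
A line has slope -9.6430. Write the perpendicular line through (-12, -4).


Perpendicular slope = -1/m1 = -1/(-9.6430) = 0.1037
b2 = y0 - m2*x0 = -4 - 12/(-9.6430) = -4 + 1.2444 = -2.7556

y = 0.1037x - 2.7556


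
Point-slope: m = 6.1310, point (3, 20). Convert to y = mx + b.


y - 20 = 6.1310(x - 3)
y = 6.1310x + 20 - 6.1310*3
y = 6.1310x + 1.6070

y = 6.1310x + 1.6070


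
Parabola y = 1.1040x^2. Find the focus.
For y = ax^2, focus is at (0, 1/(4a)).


a = 1.1040
4a = 4.4160
focus = (0, 1/4.4160) = (0, 0.2264)

Focus = (0, 0.2264)


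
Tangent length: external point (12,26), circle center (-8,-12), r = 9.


d = sqrt((12+ 8)^2 + (26+ 12)^2) = sqrt(400+1444) = 42.9418
L = sqrt(1844.0000 - 81) = sqrt(1763.0000) = 41.9881

41.9881


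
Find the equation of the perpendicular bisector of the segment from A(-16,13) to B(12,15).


Midpoint = (-2, 14)
Slope of AB = dy/dx = 2/28 = 0.0714
Perp slope = -dx/dy = -28/2 = -14.0000
b = My - (perp slope)*Mx = 14 + (28*(-2))/2 = 14 - 28.0000 = -14.0000

y = -14.0000x - 14.0000


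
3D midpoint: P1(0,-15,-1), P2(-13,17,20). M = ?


Mx = (0- 13)/2 = -6.5000
My = (-15+17)/2 = 1.0000
Mz = (-1+20)/2 = 9.5000

M = (-6.5000, 1.0000, 9.5000)


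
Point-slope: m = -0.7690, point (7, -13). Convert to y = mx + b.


y + 13 = -0.7690(x - 7)
y = -0.7690x - 13 + 0.7690*7
y = -0.7690x - 7.6170

y = -0.7690x - 7.6170


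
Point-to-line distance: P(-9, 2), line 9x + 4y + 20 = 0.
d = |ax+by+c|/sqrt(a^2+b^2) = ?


|9*(-9) + 4*2 + 20| = |-53| = 53
sqrt(81 + 16) = sqrt(97) = 9.8489
d = 53/sqrt(97) = 5.3813

5.3813


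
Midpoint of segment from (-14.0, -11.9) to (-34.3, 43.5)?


Mx = (-14.0 - 34.3)/2 = -48.3/2 = -24.1500
My = (-11.9 + 43.5)/2 = 31.6/2 = 15.8000

(-24.1500, 15.8000)


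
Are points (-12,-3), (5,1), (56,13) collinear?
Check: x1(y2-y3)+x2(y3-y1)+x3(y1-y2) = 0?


-12*(1-13) + 5*(13+ 3) + 56*(-3-1)
= 144 + 80 - 224 = 0

Yes, collinear (determinant = 0)


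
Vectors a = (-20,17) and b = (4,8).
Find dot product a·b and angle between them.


a·b = -20*4 + 17*8 = -80 + 136 = 56
|a| = sqrt(400+289) = 26.2488
|b| = sqrt(16+64) = 8.9443
cos(theta) = 56/(sqrt(689)*sqrt(80)) = 56/sqrt(55120) = 0.238525
theta = arccos(56/sqrt(55120)) = 76.2005 degrees

a·b = 56, theta = 76.2005 deg


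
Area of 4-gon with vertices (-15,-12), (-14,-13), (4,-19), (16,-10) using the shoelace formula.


sum(xi*y_{i+1}) = -15*(-13) - 14*(-19) + 4*(-10) + 16*(-12) = 229
sum(yi*x_{i+1}) = -12*(-14) - 13*4 - 19*16 - 10*(-15) = -38
Area = |229 + 38|/2 = 267/2 = 133.5000

133.5000 sq units


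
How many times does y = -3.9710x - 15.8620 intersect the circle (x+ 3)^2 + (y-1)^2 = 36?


Substitute y = -3.9710x - 15.8620: (x+ 3)^2 + (-3.9710x- 15.8620-1)^2 = 36
Expand to Ax^2 + Bx + C = 0, where b-k = -16.862
A = 1+m^2 = 16.768841
B = 2(m(b-k) - h) = 2(-3.9710*(-16.862) + 3) = 139.918004
C = h^2 + (b-k)^2 - r^2 = 9 + 284.327044 - 36 = 257.327044
disc = B^2-4AC = 19577.0478 - 17260.3051 = 2316.7427
disc > 0

2 intersection points


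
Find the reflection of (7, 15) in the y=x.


Reflection rule for y=x: (y, x)
(7, 15) -> (15, 7)

(15, 7)


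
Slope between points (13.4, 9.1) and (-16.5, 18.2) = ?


dy = 18.2 - 9.1 = 9.1
dx = -16.5 - 13.4 = -29.9
m = 9.1/(-29.9) = -0.3043

m = -0.3043


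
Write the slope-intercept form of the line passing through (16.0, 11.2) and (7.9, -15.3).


m = (-26.5)/(-8.1) = 3.2716
b = y1 - m*x1 = 11.2 - (-26.5*16.0)/(-8.1) = 11.2 - 52.3457 = -41.1457

y = 3.2716x - 41.1457


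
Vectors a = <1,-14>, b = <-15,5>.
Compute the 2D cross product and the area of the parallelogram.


cross = 1*5 + 14*(-15) = 5 - 210 = -205
Parallelogram area = |-205| = 205

cross = -205, parallelogram area = 205


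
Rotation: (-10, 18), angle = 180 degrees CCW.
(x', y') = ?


cos(180) = -1, sin(180) = 0
x' = -10*(-1) - 18*0 = 10
y' = -10*0 + 18*(-1) = -18

(10, -18)


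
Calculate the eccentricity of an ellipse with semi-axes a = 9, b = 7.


c = sqrt(81-49) = sqrt(32) = 5.6569
e = c/a = sqrt(32)/9 = 0.6285

e = 0.6285


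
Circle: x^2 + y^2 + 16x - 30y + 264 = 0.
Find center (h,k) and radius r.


h = -D/2 = -16/2 = -8
k = -E/2 = 30/2 = 15
r^2 = h^2 + k^2 - F = 64 + 225 - 264 = 25
r = 5

Center (-8, 15), radius = 5


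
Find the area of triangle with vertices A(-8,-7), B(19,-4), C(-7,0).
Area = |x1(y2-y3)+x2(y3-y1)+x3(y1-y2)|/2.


-8*(-4-0) = 32
19*(0+ 7) = 133
-7*(-7+ 4) = 21
sum = 186
Area = |186|/2 = 93.0000

93.0000 sq units


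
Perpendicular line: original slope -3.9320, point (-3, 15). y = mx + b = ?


Perpendicular slope = -1/m1 = -1/(-3.9320) = 0.2543
b2 = y0 - m2*x0 = 15 - 3/(-3.9320) = 15 + 0.7630 = 15.7630

y = 0.2543x + 15.7630


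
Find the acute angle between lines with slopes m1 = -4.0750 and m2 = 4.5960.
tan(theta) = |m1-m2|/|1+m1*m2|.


m1-m2 = -8.671
1+m1*m2 = -17.7287
tan(theta) = |-8.671/(-17.7287)| = 0.489094
theta = arctan(|-8.671/(-17.7287)|) = 26.0630 degrees (acute angle)

26.0630 degrees


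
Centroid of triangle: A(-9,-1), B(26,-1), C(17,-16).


Gx = (-9+26+17)/3 = 34/3 = 11.3333
Gy = (-1- 1- 16)/3 = -18/3 = -6.0000

G = (11.3333, -6.0000)


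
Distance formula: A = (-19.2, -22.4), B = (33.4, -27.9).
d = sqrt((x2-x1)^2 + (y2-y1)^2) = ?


dx = 33.4 + 19.2 = 52.6
dy = -27.9 + 22.4 = -5.5
d = sqrt(2766.76 + 30.25) = sqrt(2797.01) = 52.8868

52.8868


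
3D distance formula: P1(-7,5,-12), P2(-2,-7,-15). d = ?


dx=5, dy=-12, dz=-3
d = sqrt(25+144+9) = sqrt(178) = 13.3417

13.3417


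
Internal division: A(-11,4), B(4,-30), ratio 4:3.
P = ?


Px = (4*4 + 3*(-11))/7 = -17/7 = -2.4286
Py = (4*(-30) + 3*4)/7 = -108/7 = -15.4286

P = (-2.4286, -15.4286)


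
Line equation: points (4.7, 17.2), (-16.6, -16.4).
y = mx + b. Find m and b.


m = (-33.6)/(-21.3) = 1.5775
b = y1 - m*x1 = 17.2 - (-33.6*4.7)/(-21.3) = 17.2 - 7.4141 = 9.7859

y = 1.5775x + 9.7859


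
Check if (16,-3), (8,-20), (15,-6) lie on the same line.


16*(-20+ 6) + 8*(-6+ 3) + 15*(-3+ 20)
= -224 - 24 + 255 = 7

No, not collinear (determinant = 7)


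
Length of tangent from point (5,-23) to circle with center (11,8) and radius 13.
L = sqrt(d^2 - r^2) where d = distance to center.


d = sqrt((5-11)^2 + (-23-8)^2) = sqrt(36+961) = 31.5753
L = sqrt(997.0000 - 169) = sqrt(828.0000) = 28.7750

28.7750


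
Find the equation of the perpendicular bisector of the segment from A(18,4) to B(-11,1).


Midpoint = (3.5, 2.5)
Slope of AB = dy/dx = -3/(-29) = 0.1034
Perp slope = -dx/dy = -29/3 = -9.6667
b = My - (perp slope)*Mx = 2.5 + (-29*3.5)/(-3) = 2.5 + 33.8333 = 36.3333

y = -9.6667x + 36.3333


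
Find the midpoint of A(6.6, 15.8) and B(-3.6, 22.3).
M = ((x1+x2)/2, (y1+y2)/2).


Mx = (6.6 - 3.6)/2 = 3/2 = 1.5000
My = (15.8 + 22.3)/2 = 38.1/2 = 19.0500

(1.5000, 19.0500)


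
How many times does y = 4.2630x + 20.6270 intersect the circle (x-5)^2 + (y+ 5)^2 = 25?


Substitute y = 4.2630x + 20.6270: (x-5)^2 + (4.2630x+20.6270+ 5)^2 = 25
Expand to Ax^2 + Bx + C = 0, where b-k = 25.627
A = 1+m^2 = 19.173169
B = 2(m(b-k) - h) = 2(4.2630*25.627 - 5) = 208.495802
C = h^2 + (b-k)^2 - r^2 = 25 + 656.743129 - 25 = 656.743129
disc = B^2-4AC = 43470.4995 - 50367.3880 = -6896.8885
disc < 0

0 intersection points


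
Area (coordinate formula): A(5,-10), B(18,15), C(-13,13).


5*(15-13) = 10
18*(13+ 10) = 414
-13*(-10-15) = 325
sum = 749
Area = |749|/2 = 374.5000

374.5000 sq units


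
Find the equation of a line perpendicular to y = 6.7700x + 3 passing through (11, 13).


Perpendicular slope = -1/m1 = -1/6.7700 = -0.1477
b2 = y0 - m2*x0 = 13 + 11/6.7700 = 13 + 1.6248 = 14.6248

y = -0.1477x + 14.6248


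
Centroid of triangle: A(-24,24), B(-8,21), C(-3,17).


Gx = (-24- 8- 3)/3 = -35/3 = -11.6667
Gy = (24+21+17)/3 = 62/3 = 20.6667

G = (-11.6667, 20.6667)


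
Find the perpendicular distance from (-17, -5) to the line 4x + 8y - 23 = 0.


|4*(-17) + 8*(-5) - 23| = |-131| = 131
sqrt(16 + 64) = sqrt(80) = 8.9443
d = 131/sqrt(80) = 14.6462

14.6462


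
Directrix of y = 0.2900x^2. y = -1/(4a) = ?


a = 0.2900
1/(4a) = 0.8621
directrix: y = -0.8621 = -0.8621

y = -0.8621


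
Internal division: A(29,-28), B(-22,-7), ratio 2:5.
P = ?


Px = (2*(-22) + 5*29)/7 = 101/7 = 14.4286
Py = (2*(-7) + 5*(-28))/7 = -154/7 = -22.0000

P = (14.4286, -22.0000)


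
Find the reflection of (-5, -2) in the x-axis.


Reflection rule for x-axis: (x, -y)
(-5, -2) -> (-5, 2)

(-5, 2)


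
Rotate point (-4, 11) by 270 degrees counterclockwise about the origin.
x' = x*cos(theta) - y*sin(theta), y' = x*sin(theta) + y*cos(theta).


cos(270) = 0, sin(270) = -1
x' = -4*0 - 11*(-1) = 11
y' = -4*(-1) + 11*0 = 4

(11, 4)


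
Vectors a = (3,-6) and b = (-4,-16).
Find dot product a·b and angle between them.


a·b = 3*(-4) - 6*(-16) = -12 + 96 = 84
|a| = sqrt(9+36) = 6.7082
|b| = sqrt(16+256) = 16.4924
cos(theta) = 84/(sqrt(45)*sqrt(272)) = 84/sqrt(12240) = 0.759257
theta = arccos(84/sqrt(12240)) = 40.6013 degrees

a·b = 84, theta = 40.6013 deg


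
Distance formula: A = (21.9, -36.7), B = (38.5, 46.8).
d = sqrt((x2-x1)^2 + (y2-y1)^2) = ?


dx = 38.5 - 21.9 = 16.6
dy = 46.8 + 36.7 = 83.5
d = sqrt(275.56 + 6972.25) = sqrt(7247.81) = 85.1341

85.1341


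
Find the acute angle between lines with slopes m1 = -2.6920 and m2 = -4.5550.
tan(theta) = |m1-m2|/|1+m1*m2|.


m1-m2 = 1.863
1+m1*m2 = 13.26206
tan(theta) = |1.863/13.26206| = 0.140476
theta = arctan(|1.863/13.26206|) = 7.9964 degrees (acute angle)

7.9964 degrees


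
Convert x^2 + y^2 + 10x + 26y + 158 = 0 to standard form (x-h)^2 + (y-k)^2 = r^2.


h = -D/2 = -10/2 = -5
k = -E/2 = -26/2 = -13
r^2 = h^2 + k^2 - F = 25 + 169 - 158 = 36
r = 6

Center (-5, -13), radius = 6


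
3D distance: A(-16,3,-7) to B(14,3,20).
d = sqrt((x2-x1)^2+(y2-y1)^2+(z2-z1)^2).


dx=30, dy=0, dz=27
d = sqrt(900+0+729) = sqrt(1629) = 40.3609

40.3609


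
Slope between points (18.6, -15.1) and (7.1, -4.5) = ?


dy = -4.5 + 15.1 = 10.6
dx = 7.1 - 18.6 = -11.5
m = 10.6/(-11.5) = -0.9217

m = -0.9217


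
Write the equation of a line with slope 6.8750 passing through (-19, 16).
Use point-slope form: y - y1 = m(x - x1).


y - 16 = 6.8750(x + 19)
y = 6.8750x + 16 - 6.8750*(-19)
y = 6.8750x + 146.6250

y = 6.8750x + 146.6250


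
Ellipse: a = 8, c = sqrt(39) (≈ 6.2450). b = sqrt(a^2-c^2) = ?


b^2 = 8^2 - (sqrt(39))^2 = 64 - 39 = 25
b = sqrt(25) = 5

b = 5


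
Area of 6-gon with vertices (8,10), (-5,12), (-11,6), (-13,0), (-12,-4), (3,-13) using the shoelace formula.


sum(xi*y_{i+1}) = 8*12 - 5*6 - 11*0 - 13*(-4) - 12*(-13) + 3*10 = 304
sum(yi*x_{i+1}) = 10*(-5) + 12*(-11) + 6*(-13) + 0*(-12) - 4*3 - 13*8 = -376
Area = |304 + 376|/2 = 680/2 = 340.0000

340.0000 sq units


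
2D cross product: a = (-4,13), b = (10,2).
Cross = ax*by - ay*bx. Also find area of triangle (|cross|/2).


cross = -4*2 - 13*10 = -8 - 130 = -138
Triangle area = |-138|/2 = 138/2 = 69.0000

cross = -138, triangle area = 69.0000


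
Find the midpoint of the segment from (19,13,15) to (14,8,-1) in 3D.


Mx = (19+14)/2 = 16.5000
My = (13+8)/2 = 10.5000
Mz = (15- 1)/2 = 7.0000

M = (16.5000, 10.5000, 7.0000)


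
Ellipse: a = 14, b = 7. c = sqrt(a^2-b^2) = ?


c^2 = 14^2 - 7^2 = 196 - 49 = 147
c = sqrt(147) = 12.1244

c = 12.1244


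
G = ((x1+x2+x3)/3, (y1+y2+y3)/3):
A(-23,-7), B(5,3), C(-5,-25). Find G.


Gx = (-23+5- 5)/3 = -23/3 = -7.6667
Gy = (-7+3- 25)/3 = -29/3 = -9.6667

G = (-7.6667, -9.6667)


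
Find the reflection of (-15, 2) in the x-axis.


Reflection rule for x-axis: (x, -y)
(-15, 2) -> (-15, -2)

(-15, -2)


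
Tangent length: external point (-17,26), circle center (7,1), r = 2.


d = sqrt((-17-7)^2 + (26-1)^2) = sqrt(576+625) = 34.6554
L = sqrt(1201.0000 - 4) = sqrt(1197.0000) = 34.5977

34.5977


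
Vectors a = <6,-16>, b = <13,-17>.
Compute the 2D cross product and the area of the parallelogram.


cross = 6*(-17) + 16*13 = -102 + 208 = 106
Parallelogram area = |106| = 106

cross = 106, parallelogram area = 106


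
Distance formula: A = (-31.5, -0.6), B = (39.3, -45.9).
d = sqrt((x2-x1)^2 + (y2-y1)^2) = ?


dx = 39.3 + 31.5 = 70.8
dy = -45.9 + 0.6 = -45.3
d = sqrt(5012.64 + 2052.09) = sqrt(7064.73) = 84.0519

84.0519


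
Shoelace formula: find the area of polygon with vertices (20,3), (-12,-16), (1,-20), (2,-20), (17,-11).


sum(xi*y_{i+1}) = 20*(-16) - 12*(-20) + 1*(-20) + 2*(-11) + 17*3 = -71
sum(yi*x_{i+1}) = 3*(-12) - 16*1 - 20*2 - 20*17 - 11*20 = -652
Area = |-71 + 652|/2 = 581/2 = 290.5000

290.5000 sq units


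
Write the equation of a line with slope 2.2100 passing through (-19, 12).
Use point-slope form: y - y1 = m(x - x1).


y - 12 = 2.2100(x + 19)
y = 2.2100x + 12 - 2.2100*(-19)
y = 2.2100x + 53.9900

y = 2.2100x + 53.9900


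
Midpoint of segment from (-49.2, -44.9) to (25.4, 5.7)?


Mx = (-49.2 + 25.4)/2 = -23.8/2 = -11.9000
My = (-44.9 + 5.7)/2 = -39.2/2 = -19.6000

(-11.9000, -19.6000)


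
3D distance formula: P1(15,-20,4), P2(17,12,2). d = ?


dx=2, dy=32, dz=-2
d = sqrt(4+1024+4) = sqrt(1032) = 32.1248

32.1248


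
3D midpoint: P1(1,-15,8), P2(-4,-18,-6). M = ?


Mx = (1- 4)/2 = -1.5000
My = (-15- 18)/2 = -16.5000
Mz = (8- 6)/2 = 1.0000

M = (-1.5000, -16.5000, 1.0000)


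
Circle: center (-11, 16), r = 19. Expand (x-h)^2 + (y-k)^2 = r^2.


(x+ 11)^2 + (y-16)^2 = 19^2
D = -2h = 22, E = -2k = -32
F = h^2+k^2-r^2 = 121+256-361 = 16

x^2 + y^2 + 22x - 32y + 16 = 0


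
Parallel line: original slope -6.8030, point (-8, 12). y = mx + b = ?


Parallel lines have equal slopes.
m2 = -6.8030
b2 = 12 + 6.8030*(-8) = -42.4240

y = -6.8030x - 42.4240


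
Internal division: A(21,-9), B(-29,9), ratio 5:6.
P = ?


Px = (5*(-29) + 6*21)/11 = -19/11 = -1.7273
Py = (5*9 + 6*(-9))/11 = -9/11 = -0.8182

P = (-1.7273, -0.8182)


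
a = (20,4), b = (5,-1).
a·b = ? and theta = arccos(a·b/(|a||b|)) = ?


a·b = 20*5 + 4*(-1) = 100 - 4 = 96
|a| = sqrt(400+16) = 20.3961
|b| = sqrt(25+1) = 5.0990
cos(theta) = 96/(sqrt(416)*sqrt(26)) = 96/sqrt(10816) = 0.923077
theta = arccos(96/sqrt(10816)) = 22.6199 degrees

a·b = 96, theta = 22.6199 deg


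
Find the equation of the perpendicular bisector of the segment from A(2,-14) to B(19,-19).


Midpoint = (10.5, -16.5)
Slope of AB = dy/dx = -5/17 = -0.2941
Perp slope = -dx/dy = 17/5 = 3.4000
b = My - (perp slope)*Mx = -16.5 + (17*10.5)/(-5) = -16.5 - 35.7000 = -52.2000

y = 3.4000x - 52.2000


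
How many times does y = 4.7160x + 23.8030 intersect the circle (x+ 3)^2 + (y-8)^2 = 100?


Substitute y = 4.7160x + 23.8030: (x+ 3)^2 + (4.7160x+23.8030-8)^2 = 100
Expand to Ax^2 + Bx + C = 0, where b-k = 15.803
A = 1+m^2 = 23.240656
B = 2(m(b-k) - h) = 2(4.7160*15.803 + 3) = 155.053896
C = h^2 + (b-k)^2 - r^2 = 9 + 249.734809 - 100 = 158.734809
disc = B^2-4AC = 24041.7107 - 14756.4044 = 9285.3063
disc > 0

2 intersection points


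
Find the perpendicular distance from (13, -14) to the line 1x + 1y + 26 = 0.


|1*13 + 1*(-14) + 26| = |25| = 25
sqrt(1 + 1) = sqrt(2) = 1.4142
d = 25/sqrt(2) = 17.6777

17.6777


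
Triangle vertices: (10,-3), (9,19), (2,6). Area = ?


10*(19-6) = 130
9*(6+ 3) = 81
2*(-3-19) = -44
sum = 167
Area = |167|/2 = 83.5000

83.5000 sq units


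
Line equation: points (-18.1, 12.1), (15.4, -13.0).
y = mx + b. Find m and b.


m = (-25.1)/(33.5) = -0.7493
b = y1 - m*x1 = 12.1 - (-25.1*(-18.1))/(33.5) = 12.1 - 13.5615 = -1.4615

y = -0.7493x - 1.4615


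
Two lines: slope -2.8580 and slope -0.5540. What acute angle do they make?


m1-m2 = -2.304
1+m1*m2 = 2.583332
tan(theta) = |-2.304/2.583332| = 0.891871
theta = arctan(|-2.304/2.583332|) = 41.7289 degrees (acute angle)

41.7289 degrees


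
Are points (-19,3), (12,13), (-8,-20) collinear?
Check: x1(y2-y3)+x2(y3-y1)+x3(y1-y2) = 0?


-19*(13+ 20) + 12*(-20-3) - 8*(3-13)
= -627 - 276 + 80 = -823

No, not collinear (determinant = -823)


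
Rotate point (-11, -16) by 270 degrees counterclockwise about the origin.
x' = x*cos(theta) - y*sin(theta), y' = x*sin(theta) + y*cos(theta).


cos(270) = 0, sin(270) = -1
x' = -11*0 + 16*(-1) = -16
y' = -11*(-1) - 16*0 = 11

(-16, 11)


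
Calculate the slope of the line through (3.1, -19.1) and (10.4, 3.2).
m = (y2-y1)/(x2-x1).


dy = 3.2 + 19.1 = 22.3
dx = 10.4 - 3.1 = 7.3
m = 22.3/7.3 = 3.0548

m = 3.0548


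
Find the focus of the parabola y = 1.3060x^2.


a = 1.3060
4a = 5.2240
focus = (0, 1/5.2240) = (0, 0.1914)

Focus = (0, 0.1914)


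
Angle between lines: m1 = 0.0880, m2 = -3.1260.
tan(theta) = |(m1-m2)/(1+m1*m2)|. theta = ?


m1-m2 = 3.214
1+m1*m2 = 0.724912
tan(theta) = |3.214/0.724912| = 4.433642
theta = arctan(|3.214/0.724912|) = 77.2897 degrees (acute angle)

77.2897 degrees


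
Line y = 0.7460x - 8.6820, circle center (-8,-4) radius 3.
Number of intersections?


Substitute y = 0.7460x - 8.6820: (x+ 8)^2 + (0.7460x- 8.6820+ 4)^2 = 9
Expand to Ax^2 + Bx + C = 0, where b-k = -4.682
A = 1+m^2 = 1.556516
B = 2(m(b-k) - h) = 2(0.7460*(-4.682) + 8) = 9.014456
C = h^2 + (b-k)^2 - r^2 = 64 + 21.921124 - 9 = 76.921124
disc = B^2-4AC = 81.2604 - 478.9158 = -397.6554
disc < 0

0 intersection points


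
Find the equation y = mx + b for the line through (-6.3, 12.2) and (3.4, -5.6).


m = (-17.8)/(9.7) = -1.8351
b = y1 - m*x1 = 12.2 - (-17.8*(-6.3))/(9.7) = 12.2 - 11.5608 = 0.6392

y = -1.8351x + 0.6392


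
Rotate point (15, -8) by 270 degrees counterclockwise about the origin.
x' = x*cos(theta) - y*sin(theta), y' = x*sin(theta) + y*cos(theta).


cos(270) = 0, sin(270) = -1
x' = 15*0 + 8*(-1) = -8
y' = 15*(-1) - 8*0 = -15

(-8, -15)


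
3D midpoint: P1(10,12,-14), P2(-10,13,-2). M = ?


Mx = (10- 10)/2 = 0
My = (12+13)/2 = 12.5000
Mz = (-14- 2)/2 = -8.0000

M = (0, 12.5000, -8.0000)


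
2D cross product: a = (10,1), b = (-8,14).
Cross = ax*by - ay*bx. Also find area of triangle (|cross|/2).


cross = 10*14 - 1*(-8) = 140 + 8 = 148
Triangle area = |148|/2 = 148/2 = 74.0000

cross = 148, triangle area = 74.0000


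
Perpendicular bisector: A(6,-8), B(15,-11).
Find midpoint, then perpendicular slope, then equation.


Midpoint = (10.5, -9.5)
Slope of AB = dy/dx = -3/9 = -0.3333
Perp slope = -dx/dy = 9/3 = 3.0000
b = My - (perp slope)*Mx = -9.5 + (9*10.5)/(-3) = -9.5 - 31.5000 = -41.0000

y = 3.0000x - 41.0000


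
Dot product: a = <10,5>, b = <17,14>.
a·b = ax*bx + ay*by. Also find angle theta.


a·b = 10*17 + 5*14 = 170 + 70 = 240
|a| = sqrt(100+25) = 11.1803
|b| = sqrt(289+196) = 22.0227
cos(theta) = 240/(sqrt(125)*sqrt(485)) = 240/sqrt(60625) = 0.974732
theta = arccos(240/sqrt(60625)) = 12.9074 degrees

a·b = 240, theta = 12.9074 deg


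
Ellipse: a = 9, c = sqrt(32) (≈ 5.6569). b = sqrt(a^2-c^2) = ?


b^2 = 9^2 - (sqrt(32))^2 = 81 - 32 = 49
b = sqrt(49) = 7

b = 7


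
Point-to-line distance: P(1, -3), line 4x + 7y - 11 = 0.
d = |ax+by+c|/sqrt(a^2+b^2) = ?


|4*1 + 7*(-3) - 11| = |-28| = 28
sqrt(16 + 49) = sqrt(65) = 8.0623
d = 28/sqrt(65) = 3.4730

3.4730


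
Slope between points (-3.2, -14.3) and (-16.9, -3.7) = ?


dy = -3.7 + 14.3 = 10.6
dx = -16.9 + 3.2 = -13.7
m = 10.6/(-13.7) = -0.7737

m = -0.7737


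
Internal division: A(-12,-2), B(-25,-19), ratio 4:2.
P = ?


Px = (4*(-25) + 2*(-12))/6 = -124/6 = -20.6667
Py = (4*(-19) + 2*(-2))/6 = -80/6 = -13.3333

P = (-20.6667, -13.3333)


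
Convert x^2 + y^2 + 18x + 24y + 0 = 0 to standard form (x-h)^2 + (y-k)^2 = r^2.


h = -D/2 = -18/2 = -9
k = -E/2 = -24/2 = -12
r^2 = h^2 + k^2 - F = 81 + 144 - 0 = 225
r = 15

Center (-9, -12), radius = 15


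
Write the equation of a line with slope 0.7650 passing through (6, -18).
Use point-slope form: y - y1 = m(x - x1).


y + 18 = 0.7650(x - 6)
y = 0.7650x - 18 - 0.7650*6
y = 0.7650x - 22.5900

y = 0.7650x - 22.5900


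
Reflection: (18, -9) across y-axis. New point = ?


Reflection rule for y-axis: (-x, y)
(18, -9) -> (-18, -9)

(-18, -9)


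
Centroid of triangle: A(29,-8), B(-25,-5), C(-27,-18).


Gx = (29- 25- 27)/3 = -23/3 = -7.6667
Gy = (-8- 5- 18)/3 = -31/3 = -10.3333

G = (-7.6667, -10.3333)


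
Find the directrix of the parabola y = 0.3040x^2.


a = 0.3040
1/(4a) = 0.8224
directrix: y = -0.8224 = -0.8224

y = -0.8224


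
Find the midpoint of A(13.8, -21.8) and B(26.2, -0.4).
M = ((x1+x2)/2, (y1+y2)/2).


Mx = (13.8 + 26.2)/2 = 40.0/2 = 20.0000
My = (-21.8 - 0.4)/2 = -22.2/2 = -11.1000

(20.0000, -11.1000)


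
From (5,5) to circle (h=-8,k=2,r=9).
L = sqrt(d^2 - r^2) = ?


d = sqrt((5+ 8)^2 + (5-2)^2) = sqrt(169+9) = 13.3417
L = sqrt(178.0000 - 81) = sqrt(97.0000) = 9.8489

9.8489


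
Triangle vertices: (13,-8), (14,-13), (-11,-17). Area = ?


13*(-13+ 17) = 52
14*(-17+ 8) = -126
-11*(-8+ 13) = -55
sum = -129
Area = |-129|/2 = 64.5000

64.5000 sq units


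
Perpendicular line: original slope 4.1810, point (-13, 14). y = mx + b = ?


Perpendicular slope = -1/m1 = -1/4.1810 = -0.2392
b2 = y0 - m2*x0 = 14 - 13/4.1810 = 14 - 3.1093 = 10.8907

y = -0.2392x + 10.8907


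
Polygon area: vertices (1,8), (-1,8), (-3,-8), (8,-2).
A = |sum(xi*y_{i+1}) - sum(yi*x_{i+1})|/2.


sum(xi*y_{i+1}) = 1*8 - 1*(-8) - 3*(-2) + 8*8 = 86
sum(yi*x_{i+1}) = 8*(-1) + 8*(-3) - 8*8 - 2*1 = -98
Area = |86 + 98|/2 = 184/2 = 92.0000

92.0000 sq units


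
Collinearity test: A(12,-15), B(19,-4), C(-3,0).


12*(-4-0) + 19*(0+ 15) - 3*(-15+ 4)
= -48 + 285 + 33 = 270

No, not collinear (determinant = 270)


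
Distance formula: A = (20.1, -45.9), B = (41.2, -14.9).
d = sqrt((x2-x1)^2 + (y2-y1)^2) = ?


dx = 41.2 - 20.1 = 21.1
dy = -14.9 + 45.9 = 31.0
d = sqrt(445.21 + 961.0) = sqrt(1406.21) = 37.4995

37.4995


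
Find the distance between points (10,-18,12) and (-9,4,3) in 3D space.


dx=-19, dy=22, dz=-9
d = sqrt(361+484+81) = sqrt(926) = 30.4302

30.4302


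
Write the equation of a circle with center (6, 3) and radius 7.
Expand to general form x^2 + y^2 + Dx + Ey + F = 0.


(x-6)^2 + (y-3)^2 = 7^2
D = -2h = -12, E = -2k = -6
F = h^2+k^2-r^2 = 36+9-49 = -4

x^2 + y^2 - 12x - 6y - 4 = 0


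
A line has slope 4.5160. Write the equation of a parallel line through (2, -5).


Parallel lines have equal slopes.
m2 = 4.5160
b2 = -5 - 4.5160*2 = -14.0320

y = 4.5160x - 14.0320


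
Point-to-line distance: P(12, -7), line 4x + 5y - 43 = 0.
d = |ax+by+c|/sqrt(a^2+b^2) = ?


|4*12 + 5*(-7) - 43| = |-30| = 30
sqrt(16 + 25) = sqrt(41) = 6.4031
d = 30/sqrt(41) = 4.6852

4.6852


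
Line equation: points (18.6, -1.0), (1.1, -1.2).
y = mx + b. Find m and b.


m = (-0.2)/(-17.5) = 0.0114
b = y1 - m*x1 = -1.0 - (-0.2*18.6)/(-17.5) = -1.0 - 0.2126 = -1.2126

y = 0.0114x - 1.2126


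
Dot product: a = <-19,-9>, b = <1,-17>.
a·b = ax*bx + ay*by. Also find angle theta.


a·b = -19*1 - 9*(-17) = -19 + 153 = 134
|a| = sqrt(361+81) = 21.0238
|b| = sqrt(1+289) = 17.0294
cos(theta) = 134/(sqrt(442)*sqrt(290)) = 134/sqrt(128180) = 0.374278
theta = arccos(134/sqrt(128180)) = 68.0203 degrees

a·b = 134, theta = 68.0203 deg


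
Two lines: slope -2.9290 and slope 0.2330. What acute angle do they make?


m1-m2 = -3.162
1+m1*m2 = 0.317543
tan(theta) = |-3.162/0.317543| = 9.957707
theta = arctan(|-3.162/0.317543|) = 84.2653 degrees (acute angle)

84.2653 degrees


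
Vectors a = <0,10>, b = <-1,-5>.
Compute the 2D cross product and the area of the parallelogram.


cross = 0*(-5) - 10*(-1) = 0 + 10 = 10
Parallelogram area = |10| = 10

cross = 10, parallelogram area = 10


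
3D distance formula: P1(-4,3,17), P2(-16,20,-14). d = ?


dx=-12, dy=17, dz=-31
d = sqrt(144+289+961) = sqrt(1394) = 37.3363

37.3363


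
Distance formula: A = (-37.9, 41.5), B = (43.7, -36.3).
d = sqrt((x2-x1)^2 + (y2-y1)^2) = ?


dx = 43.7 + 37.9 = 81.6
dy = -36.3 - 41.5 = -77.8
d = sqrt(6658.56 + 6052.84) = sqrt(12711.4) = 112.7448

112.7448


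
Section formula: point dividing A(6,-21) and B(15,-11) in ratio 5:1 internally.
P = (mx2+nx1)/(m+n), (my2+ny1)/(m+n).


Px = (5*15 + 1*6)/6 = 81/6 = 13.5000
Py = (5*(-11) + 1*(-21))/6 = -76/6 = -12.6667

P = (13.5000, -12.6667)


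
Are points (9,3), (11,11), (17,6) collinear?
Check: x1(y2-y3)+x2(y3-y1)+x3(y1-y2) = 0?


9*(11-6) + 11*(6-3) + 17*(3-11)
= 45 + 33 - 136 = -58

No, not collinear (determinant = -58)


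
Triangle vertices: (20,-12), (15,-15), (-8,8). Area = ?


20*(-15-8) = -460
15*(8+ 12) = 300
-8*(-12+ 15) = -24
sum = -184
Area = |-184|/2 = 92.0000

92.0000 sq units


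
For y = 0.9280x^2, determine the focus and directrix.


a = 0.9280
1/(4a) = 0.2694
Focus = (0, 0.2694)
Directrix: y = -0.2694

Focus = (0, 0.2694), Directrix: y = -0.2694


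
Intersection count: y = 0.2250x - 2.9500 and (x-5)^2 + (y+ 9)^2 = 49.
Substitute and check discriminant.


Substitute y = 0.2250x - 2.9500: (x-5)^2 + (0.2250x- 2.9500+ 9)^2 = 49
Expand to Ax^2 + Bx + C = 0, where b-k = 6.05
A = 1+m^2 = 1.050625
B = 2(m(b-k) - h) = 2(0.2250*6.05 - 5) = -7.2775
C = h^2 + (b-k)^2 - r^2 = 25 + 36.6025 - 49 = 12.6025
disc = B^2-4AC = 52.9620 - 52.9620 = 0
disc = 0

1 intersection point (tangent)


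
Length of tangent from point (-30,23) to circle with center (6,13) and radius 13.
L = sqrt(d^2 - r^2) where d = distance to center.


d = sqrt((-30-6)^2 + (23-13)^2) = sqrt(1296+100) = 37.3631
L = sqrt(1396.0000 - 169) = sqrt(1227.0000) = 35.0286

35.0286


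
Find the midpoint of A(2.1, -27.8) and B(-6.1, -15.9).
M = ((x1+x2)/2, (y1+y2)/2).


Mx = (2.1 - 6.1)/2 = -4/2 = -2.0000
My = (-27.8 - 15.9)/2 = -43.7/2 = -21.8500

(-2.0000, -21.8500)


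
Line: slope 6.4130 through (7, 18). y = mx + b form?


y - 18 = 6.4130(x - 7)
y = 6.4130x + 18 - 6.4130*7
y = 6.4130x - 26.8910

y = 6.4130x - 26.8910


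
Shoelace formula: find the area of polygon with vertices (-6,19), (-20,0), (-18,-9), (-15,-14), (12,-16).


sum(xi*y_{i+1}) = -6*0 - 20*(-9) - 18*(-14) - 15*(-16) + 12*19 = 900
sum(yi*x_{i+1}) = 19*(-20) + 0*(-18) - 9*(-15) - 14*12 - 16*(-6) = -317
Area = |900 + 317|/2 = 1217/2 = 608.5000

608.5000 sq units


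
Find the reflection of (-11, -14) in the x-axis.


Reflection rule for x-axis: (x, -y)
(-11, -14) -> (-11, 14)

(-11, 14)


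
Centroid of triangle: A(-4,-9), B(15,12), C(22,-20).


Gx = (-4+15+22)/3 = 33/3 = 11.0000
Gy = (-9+12- 20)/3 = -17/3 = -5.6667

G = (11.0000, -5.6667)


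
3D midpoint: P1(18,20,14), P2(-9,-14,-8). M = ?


Mx = (18- 9)/2 = 4.5000
My = (20- 14)/2 = 3.0000
Mz = (14- 8)/2 = 3.0000

M = (4.5000, 3.0000, 3.0000)


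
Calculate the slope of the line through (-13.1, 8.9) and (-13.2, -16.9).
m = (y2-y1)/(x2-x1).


dy = -16.9 - 8.9 = -25.8
dx = -13.2 + 13.1 = -0.1
m = -25.8/(-0.1) = 258.0000

m = 258.0000


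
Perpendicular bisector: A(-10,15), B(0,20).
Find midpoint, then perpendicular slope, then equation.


Midpoint = (-5, 17.5)
Slope of AB = dy/dx = 5/10 = 0.5000
Perp slope = -dx/dy = -10/5 = -2.0000
b = My - (perp slope)*Mx = 17.5 + (10*(-5))/5 = 17.5 - 10.0000 = 7.5000

y = -2.0000x + 7.5000


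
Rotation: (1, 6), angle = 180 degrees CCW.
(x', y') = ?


cos(180) = -1, sin(180) = 0
x' = 1*(-1) - 6*0 = -1
y' = 1*0 + 6*(-1) = -6

(-1, -6)


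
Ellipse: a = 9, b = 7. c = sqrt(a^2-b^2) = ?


c^2 = 9^2 - 7^2 = 81 - 49 = 32
c = sqrt(32) = 5.6569

c = 5.6569


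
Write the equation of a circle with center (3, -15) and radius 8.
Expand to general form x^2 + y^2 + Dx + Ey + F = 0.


(x-3)^2 + (y+ 15)^2 = 8^2
D = -2h = -6, E = -2k = 30
F = h^2+k^2-r^2 = 9+225-64 = 170

x^2 + y^2 - 6x + 30y + 170 = 0


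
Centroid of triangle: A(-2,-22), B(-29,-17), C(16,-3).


Gx = (-2- 29+16)/3 = -15/3 = -5.0000
Gy = (-22- 17- 3)/3 = -42/3 = -14.0000

G = (-5.0000, -14.0000)


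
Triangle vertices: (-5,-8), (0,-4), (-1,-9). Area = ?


-5*(-4+ 9) = -25
0*(-9+ 8) = 0
-1*(-8+ 4) = 4
sum = -21
Area = |-21|/2 = 10.5000

10.5000 sq units


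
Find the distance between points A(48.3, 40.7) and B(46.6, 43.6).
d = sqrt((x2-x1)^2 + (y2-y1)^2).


dx = 46.6 - 48.3 = -1.7
dy = 43.6 - 40.7 = 2.9
d = sqrt(2.89 + 8.41) = sqrt(11.3) = 3.3615

3.3615


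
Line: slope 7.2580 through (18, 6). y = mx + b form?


y - 6 = 7.2580(x - 18)
y = 7.2580x + 6 - 7.2580*18
y = 7.2580x - 124.6440

y = 7.2580x - 124.6440


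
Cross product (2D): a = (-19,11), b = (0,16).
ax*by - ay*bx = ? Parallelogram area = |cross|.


cross = -19*16 - 11*0 = -304 - 0 = -304
Parallelogram area = |-304| = 304

cross = -304, parallelogram area = 304


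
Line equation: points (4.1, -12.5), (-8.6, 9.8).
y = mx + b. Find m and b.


m = (22.3)/(-12.7) = -1.7559
b = y1 - m*x1 = -12.5 - (22.3*4.1)/(-12.7) = -12.5 + 7.1992 = -5.3008

y = -1.7559x - 5.3008


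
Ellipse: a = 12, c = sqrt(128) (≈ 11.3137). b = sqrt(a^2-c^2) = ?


b^2 = 12^2 - (sqrt(128))^2 = 144 - 128 = 16
b = sqrt(16) = 4

b = 4


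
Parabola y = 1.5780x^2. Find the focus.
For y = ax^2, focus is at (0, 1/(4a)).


a = 1.5780
4a = 6.3120
focus = (0, 1/6.3120) = (0, 0.1584)

Focus = (0, 0.1584)
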